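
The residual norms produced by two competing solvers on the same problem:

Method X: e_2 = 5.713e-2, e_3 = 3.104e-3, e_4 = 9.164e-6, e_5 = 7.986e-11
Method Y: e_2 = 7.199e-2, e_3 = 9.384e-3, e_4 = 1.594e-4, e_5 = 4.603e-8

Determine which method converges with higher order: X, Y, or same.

Method X: p ≈ ln(7.986e-11/9.164e-6)/ln(9.164e-6/3.104e-3) ≈ 2.00.
Method Y: p ≈ ln(4.603e-8/1.594e-4)/ln(1.594e-4/9.384e-3) ≈ 2.00.
Both orders ≈ 2.0 — effectively the same.

same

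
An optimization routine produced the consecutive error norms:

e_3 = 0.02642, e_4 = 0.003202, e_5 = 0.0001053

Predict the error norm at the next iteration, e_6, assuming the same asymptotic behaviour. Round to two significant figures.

4.2e-7

First estimate the order: p ≈ ln(e_5/e_4) / ln(e_4/e_3) = ln(0.0001053/0.003202)/ln(0.003202/0.02642) = ln(0.0328857)/ln(0.121196) ≈ 1.6181.
Then e_6 ≈ e_5·(e_5/e_4)^p = 0.0001053·(0.0328857)^1.6181 = 0.0001053·0.00398446 ≈ 4.196e-07.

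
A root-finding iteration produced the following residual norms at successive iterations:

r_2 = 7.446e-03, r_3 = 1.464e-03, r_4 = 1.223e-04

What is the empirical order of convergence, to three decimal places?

1.526

p ≈ ln(r_4/r_3) / ln(r_3/r_2)
  = ln(1.223e-04/1.464e-03) / ln(1.464e-03/7.446e-03)
  = ln(0.0835383) / ln(0.196616)
  = -2.482450 / -1.626503 ≈ 1.526250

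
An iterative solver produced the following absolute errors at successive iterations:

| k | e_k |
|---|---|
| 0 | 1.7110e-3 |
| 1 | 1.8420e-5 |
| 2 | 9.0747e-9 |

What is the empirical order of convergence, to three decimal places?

p ≈ ln(e_2/e_1) / ln(e_1/e_0)
  = ln(9.0747e-9/1.8420e-5) / ln(1.8420e-5/1.7110e-3)
  = ln(0.000492655) / ln(0.0107656)
  = -7.615701 / -4.531399 ≈ 1.680651

1.681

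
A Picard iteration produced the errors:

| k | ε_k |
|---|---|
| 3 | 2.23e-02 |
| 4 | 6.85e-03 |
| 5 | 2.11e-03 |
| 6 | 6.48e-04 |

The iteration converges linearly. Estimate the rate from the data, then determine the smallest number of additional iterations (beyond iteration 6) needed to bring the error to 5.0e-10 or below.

Rate ρ ≈ ε_6/ε_5 = 6.48e-04/2.11e-03 = 0.3071.
After j more steps, ε_{6+j} ≈ 6.48e-04·ρ^j; need ρ^j ≤ 5.0e-10/6.48e-04 = 7.71605e-07.
j ≥ ln(7.71605e-07)/ln(0.3071) = -14.0748/-1.18058 = 11.922.
So 12 more iterations are needed.

12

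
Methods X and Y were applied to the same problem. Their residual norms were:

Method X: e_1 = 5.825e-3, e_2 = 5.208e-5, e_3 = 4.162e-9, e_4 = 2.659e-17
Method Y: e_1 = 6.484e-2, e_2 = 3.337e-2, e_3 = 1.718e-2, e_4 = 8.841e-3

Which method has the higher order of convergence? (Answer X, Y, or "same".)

Method X: p ≈ ln(2.659e-17/4.162e-9)/ln(4.162e-9/5.208e-5) ≈ 2.00.
Method Y: p ≈ ln(8.841e-3/1.718e-2)/ln(1.718e-2/3.337e-2) ≈ 1.00.
Method X has the higher order (≈2.0 vs ≈1.0).

X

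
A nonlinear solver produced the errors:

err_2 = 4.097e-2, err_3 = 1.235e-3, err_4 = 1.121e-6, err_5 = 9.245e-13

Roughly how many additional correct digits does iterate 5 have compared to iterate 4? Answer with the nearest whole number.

6

Digits gained ≈ log₁₀(err_4/err_5) = log₁₀(1.121e-6/9.245e-13) = log₁₀(1.21255e+06) ≈ 6.084.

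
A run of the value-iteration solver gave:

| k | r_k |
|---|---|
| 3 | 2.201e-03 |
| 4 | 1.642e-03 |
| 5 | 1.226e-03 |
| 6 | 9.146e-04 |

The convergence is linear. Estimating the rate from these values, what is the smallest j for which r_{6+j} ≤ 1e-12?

Rate ρ ≈ r_6/r_5 = 9.146e-04/1.226e-03 = 0.7460.
After j more steps, r_{6+j} ≈ 9.146e-04·ρ^j; need ρ^j ≤ 1e-12/9.146e-04 = 1.09337e-09.
j ≥ ln(1.09337e-09)/ln(0.7460) = -20.6340/-0.29303 = 70.416.
So 71 more iterations are needed.

71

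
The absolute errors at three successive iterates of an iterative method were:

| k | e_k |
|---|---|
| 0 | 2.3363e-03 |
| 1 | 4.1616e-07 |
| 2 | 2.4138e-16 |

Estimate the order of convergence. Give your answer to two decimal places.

2.46

p ≈ ln(e_2/e_1) / ln(e_1/e_0)
  = ln(2.4138e-16/4.1616e-07) / ln(4.1616e-07/2.3363e-03)
  = ln(5.80017e-10) / ln(0.000178128)
  = -21.26796 / -8.63301 ≈ 2.46356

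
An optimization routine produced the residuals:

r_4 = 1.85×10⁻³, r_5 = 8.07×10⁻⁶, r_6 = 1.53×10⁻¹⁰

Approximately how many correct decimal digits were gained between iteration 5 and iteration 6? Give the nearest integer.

5

Digits gained ≈ log₁₀(r_5/r_6) = log₁₀(8.07×10⁻⁶/1.53×10⁻¹⁰) = log₁₀(52745.1) ≈ 4.722.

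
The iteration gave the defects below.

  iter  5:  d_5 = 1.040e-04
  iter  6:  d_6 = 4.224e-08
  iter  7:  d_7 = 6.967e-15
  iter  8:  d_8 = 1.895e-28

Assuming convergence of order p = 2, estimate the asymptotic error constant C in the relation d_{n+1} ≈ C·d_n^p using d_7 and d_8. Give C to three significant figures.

C ≈ d_8 / d_7^2
  = 1.895e-28 / (6.967e-15)^2
  = 1.895e-28 / 4.85391e-29 ≈ 3.9041

3.90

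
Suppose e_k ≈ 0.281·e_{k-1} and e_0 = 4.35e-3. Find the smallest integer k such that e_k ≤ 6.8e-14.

After k steps, e_k ≈ 4.35e-3·0.281^k.
Need 0.281^k ≤ 6.8e-14/4.35e-3 = 1.56322e-11.
k ≥ ln(1.56322e-11)/ln(0.281) = -24.8817/-1.26940 = 19.601.
Smallest integer k = 20.

20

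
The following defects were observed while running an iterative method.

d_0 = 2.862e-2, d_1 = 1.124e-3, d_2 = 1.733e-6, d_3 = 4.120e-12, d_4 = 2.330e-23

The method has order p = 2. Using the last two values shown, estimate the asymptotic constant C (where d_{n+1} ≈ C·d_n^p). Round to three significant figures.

C ≈ d_4 / d_3^2
  = 2.330e-23 / (4.120e-12)^2
  = 2.330e-23 / 1.69744e-23 ≈ 1.3727

1.37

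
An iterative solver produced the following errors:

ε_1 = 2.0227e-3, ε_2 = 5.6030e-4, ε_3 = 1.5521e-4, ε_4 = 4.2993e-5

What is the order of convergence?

1

Consecutive ratios: ε_4/ε_3 = 4.2993e-5/1.5521e-4 = 0.276999, ε_3/ε_2 = 1.5521e-4/5.6030e-4 = 0.277012.
p ≈ ln(0.276999)/ln(0.277012) = -1.2837/-1.2837 ≈ 1.00.
So the convergence is linear (order 1).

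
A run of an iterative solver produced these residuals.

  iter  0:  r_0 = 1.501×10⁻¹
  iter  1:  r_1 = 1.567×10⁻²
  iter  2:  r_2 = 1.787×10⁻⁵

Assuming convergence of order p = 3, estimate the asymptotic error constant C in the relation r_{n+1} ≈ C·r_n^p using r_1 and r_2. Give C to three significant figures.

4.64

C ≈ r_2 / r_1^3
  = 1.787×10⁻⁵ / (1.567×10⁻²)^3
  = 1.787×10⁻⁵ / 3.84775e-06 ≈ 4.6443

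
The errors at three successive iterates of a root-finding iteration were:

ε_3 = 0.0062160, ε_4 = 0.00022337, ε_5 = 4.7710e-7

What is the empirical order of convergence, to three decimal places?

1.849

p ≈ ln(ε_5/ε_4) / ln(ε_4/ε_3)
  = ln(4.7710e-7/0.00022337) / ln(0.00022337/0.0062160)
  = ln(0.00213592) / ln(0.0359347)
  = -6.148858 / -3.326052 ≈ 1.848696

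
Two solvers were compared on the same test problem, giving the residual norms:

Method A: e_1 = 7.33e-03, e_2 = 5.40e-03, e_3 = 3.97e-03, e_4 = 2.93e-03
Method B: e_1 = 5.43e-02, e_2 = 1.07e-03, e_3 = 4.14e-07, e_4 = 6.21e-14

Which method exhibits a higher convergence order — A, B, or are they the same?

B

Method A: p ≈ ln(2.93e-03/3.97e-03)/ln(3.97e-03/5.40e-03) ≈ 0.99.
Method B: p ≈ ln(6.21e-14/4.14e-07)/ln(4.14e-07/1.07e-03) ≈ 2.00.
Method B has the higher order (≈2.0 vs ≈1.0).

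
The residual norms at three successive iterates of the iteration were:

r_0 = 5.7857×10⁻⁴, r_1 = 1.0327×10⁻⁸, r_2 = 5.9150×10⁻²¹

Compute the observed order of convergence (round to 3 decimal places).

2.578

p ≈ ln(r_2/r_1) / ln(r_1/r_0)
  = ln(5.9150×10⁻²¹/1.0327×10⁻⁸) / ln(1.0327×10⁻⁸/5.7857×10⁻⁴)
  = ln(5.7277e-13) / ln(1.78492e-05)
  = -28.188292 / -10.933552 ≈ 2.578146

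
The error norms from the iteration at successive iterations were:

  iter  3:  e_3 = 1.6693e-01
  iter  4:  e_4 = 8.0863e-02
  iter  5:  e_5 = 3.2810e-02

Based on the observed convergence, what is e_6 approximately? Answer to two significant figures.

1.1e-2

First estimate the order: p ≈ ln(e_5/e_4) / ln(e_4/e_3) = ln(3.2810e-02/8.0863e-02)/ln(8.0863e-02/1.6693e-01) = ln(0.405748)/ln(0.484413) ≈ 1.2445.
Then e_6 ≈ e_5·(e_5/e_4)^p = 3.2810e-02·(0.405748)^1.2445 = 3.2810e-02·0.325443 ≈ 0.01068.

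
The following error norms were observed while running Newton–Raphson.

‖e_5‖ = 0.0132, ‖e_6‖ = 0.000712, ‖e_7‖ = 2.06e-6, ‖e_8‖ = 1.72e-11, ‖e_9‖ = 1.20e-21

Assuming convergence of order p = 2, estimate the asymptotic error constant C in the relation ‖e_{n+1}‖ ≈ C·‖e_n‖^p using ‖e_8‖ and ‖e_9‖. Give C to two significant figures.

C ≈ ‖e_9‖ / ‖e_8‖^2
  = 1.20e-21 / (1.72e-11)^2
  = 1.20e-21 / 2.9584e-22 ≈ 4.0562

4.1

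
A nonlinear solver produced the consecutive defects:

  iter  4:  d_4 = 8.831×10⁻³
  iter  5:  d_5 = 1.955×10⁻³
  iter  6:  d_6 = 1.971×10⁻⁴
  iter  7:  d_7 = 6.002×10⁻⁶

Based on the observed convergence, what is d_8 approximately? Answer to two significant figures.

3.0e-8

First estimate the order: p ≈ ln(d_7/d_6) / ln(d_6/d_5) = ln(6.002×10⁻⁶/1.971×10⁻⁴)/ln(1.971×10⁻⁴/1.955×10⁻³) = ln(0.0304515)/ln(0.100818) ≈ 1.5218.
Then d_8 ≈ d_7·(d_7/d_6)^p = 6.002×10⁻⁶·(0.0304515)^1.5218 = 6.002×10⁻⁶·0.00492443 ≈ 2.956e-08.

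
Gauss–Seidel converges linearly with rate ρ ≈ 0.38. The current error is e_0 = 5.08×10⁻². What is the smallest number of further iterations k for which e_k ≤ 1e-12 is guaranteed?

After k steps, e_k ≈ 5.08×10⁻²·0.38^k.
Need 0.38^k ≤ 1e-12/5.08×10⁻² = 1.9685e-11.
k ≥ ln(1.9685e-11)/ln(0.38) = -24.6512/-0.96758 = 25.477.
Smallest integer k = 26.

26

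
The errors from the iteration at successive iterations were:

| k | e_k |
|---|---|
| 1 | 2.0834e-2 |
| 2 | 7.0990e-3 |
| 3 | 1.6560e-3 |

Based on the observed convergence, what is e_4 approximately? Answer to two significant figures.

First estimate the order: p ≈ ln(e_3/e_2) / ln(e_2/e_1) = ln(1.6560e-3/7.0990e-3)/ln(7.0990e-3/2.0834e-2) = ln(0.233272)/ln(0.340741) ≈ 1.3519.
Then e_4 ≈ e_3·(e_3/e_2)^p = 1.6560e-3·(0.233272)^1.3519 = 1.6560e-3·0.13977 ≈ 0.0002315.

2.3e-4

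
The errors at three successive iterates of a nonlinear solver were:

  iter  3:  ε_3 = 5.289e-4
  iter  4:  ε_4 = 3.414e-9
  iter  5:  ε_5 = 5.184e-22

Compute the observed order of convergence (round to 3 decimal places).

p ≈ ln(ε_5/ε_4) / ln(ε_4/ε_3)
  = ln(5.184e-22/3.414e-9) / ln(3.414e-9/5.289e-4)
  = ln(1.51845e-13) / ln(6.45491e-06)
  = -29.515916 / -11.950669 ≈ 2.469813

2.470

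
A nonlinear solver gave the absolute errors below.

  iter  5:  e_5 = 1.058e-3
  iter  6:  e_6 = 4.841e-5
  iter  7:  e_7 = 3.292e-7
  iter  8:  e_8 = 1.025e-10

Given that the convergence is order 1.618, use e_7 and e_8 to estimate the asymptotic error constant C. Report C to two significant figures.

C ≈ e_8 / e_7^1.618
  = 1.025e-10 / (3.292e-7)^1.618
  = 1.025e-10 / 3.24526e-11 ≈ 3.1584

3.2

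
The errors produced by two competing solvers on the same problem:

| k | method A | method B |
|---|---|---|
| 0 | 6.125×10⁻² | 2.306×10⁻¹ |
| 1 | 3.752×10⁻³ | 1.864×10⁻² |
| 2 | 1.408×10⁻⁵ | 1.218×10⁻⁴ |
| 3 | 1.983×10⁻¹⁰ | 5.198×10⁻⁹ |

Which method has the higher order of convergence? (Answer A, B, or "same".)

Method A: p ≈ ln(1.983×10⁻¹⁰/1.408×10⁻⁵)/ln(1.408×10⁻⁵/3.752×10⁻³) ≈ 2.00.
Method B: p ≈ ln(5.198×10⁻⁹/1.218×10⁻⁴)/ln(1.218×10⁻⁴/1.864×10⁻²) ≈ 2.00.
Both orders ≈ 2.0 — effectively the same.

same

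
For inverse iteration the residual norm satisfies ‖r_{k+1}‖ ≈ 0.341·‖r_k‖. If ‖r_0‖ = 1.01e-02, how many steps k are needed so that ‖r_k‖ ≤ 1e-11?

After k steps, ‖r_k‖ ≈ 1.01e-02·0.341^k.
Need 0.341^k ≤ 1e-11/1.01e-02 = 9.90099e-10.
k ≥ ln(9.90099e-10)/ln(0.341) = -20.7332/-1.07587 = 19.271.
Smallest integer k = 20.

20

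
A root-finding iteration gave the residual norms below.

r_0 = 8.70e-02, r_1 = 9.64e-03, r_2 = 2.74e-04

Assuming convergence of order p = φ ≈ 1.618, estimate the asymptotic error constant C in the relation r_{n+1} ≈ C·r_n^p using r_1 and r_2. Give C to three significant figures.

C ≈ r_2 / r_1^1.618
  = 2.74e-04 / (9.64e-03)^1.618
  = 2.74e-04 / 0.000547314 ≈ 0.50063

0.501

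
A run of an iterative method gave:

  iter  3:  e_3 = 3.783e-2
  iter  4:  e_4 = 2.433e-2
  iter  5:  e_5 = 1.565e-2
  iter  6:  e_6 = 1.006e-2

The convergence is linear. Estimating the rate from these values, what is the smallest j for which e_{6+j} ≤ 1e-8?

32

Rate ρ ≈ e_6/e_5 = 1.006e-2/1.565e-2 = 0.6428.
After j more steps, e_{6+j} ≈ 1.006e-2·ρ^j; need ρ^j ≤ 1e-8/1.006e-2 = 9.94036e-07.
j ≥ ln(9.94036e-07)/ln(0.6428) = -13.8215/-0.44192 = 31.276.
So 32 more iterations are needed.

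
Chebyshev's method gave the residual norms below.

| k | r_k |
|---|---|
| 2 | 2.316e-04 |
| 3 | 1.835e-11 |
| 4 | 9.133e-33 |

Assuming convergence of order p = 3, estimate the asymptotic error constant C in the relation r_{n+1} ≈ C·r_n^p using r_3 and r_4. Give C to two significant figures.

1.5

C ≈ r_4 / r_3^3
  = 9.133e-33 / (1.835e-11)^3
  = 9.133e-33 / 6.17886e-33 ≈ 1.4781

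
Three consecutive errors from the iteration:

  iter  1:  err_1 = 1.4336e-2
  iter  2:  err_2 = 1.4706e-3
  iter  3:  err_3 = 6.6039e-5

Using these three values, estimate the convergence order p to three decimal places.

p ≈ ln(err_3/err_2) / ln(err_2/err_1)
  = ln(6.6039e-5/1.4706e-3) / ln(1.4706e-3/1.4336e-2)
  = ln(0.0449062) / ln(0.102581)
  = -3.103179 / -2.277103 ≈ 1.362775

1.363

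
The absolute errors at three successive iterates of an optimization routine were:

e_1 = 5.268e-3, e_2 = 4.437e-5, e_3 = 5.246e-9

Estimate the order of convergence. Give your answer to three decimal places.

p ≈ ln(e_3/e_2) / ln(e_2/e_1)
  = ln(5.246e-9/4.437e-5) / ln(4.437e-5/5.268e-3)
  = ln(0.000118233) / ln(0.00842255)
  = -9.042853 / -4.776843 ≈ 1.893061

1.893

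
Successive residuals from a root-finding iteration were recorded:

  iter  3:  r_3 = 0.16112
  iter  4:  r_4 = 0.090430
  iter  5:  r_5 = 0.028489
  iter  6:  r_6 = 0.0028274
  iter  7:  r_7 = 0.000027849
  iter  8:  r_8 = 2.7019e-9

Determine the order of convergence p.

Consecutive ratios: r_8/r_7 = 2.7019e-9/0.000027849 = 9.70196e-05, r_7/r_6 = 0.000027849/0.0028274 = 0.00984969.
p ≈ ln(9.70196e-05)/ln(0.00984969) = -9.2406/-4.6203 ≈ 2.00.
So the convergence is quadratic (order 2).

2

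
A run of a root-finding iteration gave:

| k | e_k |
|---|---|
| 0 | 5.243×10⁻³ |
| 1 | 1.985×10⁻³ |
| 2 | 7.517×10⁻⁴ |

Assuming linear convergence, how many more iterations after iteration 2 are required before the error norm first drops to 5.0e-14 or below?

25

Rate ρ ≈ e_2/e_1 = 7.517×10⁻⁴/1.985×10⁻³ = 0.3787.
After j more steps, e_{2+j} ≈ 7.517×10⁻⁴·ρ^j; need ρ^j ≤ 5.0e-14/7.517×10⁻⁴ = 6.65159e-11.
j ≥ ln(6.65159e-11)/ln(0.3787) = -23.4336/-0.97101 = 24.133.
So 25 more iterations are needed.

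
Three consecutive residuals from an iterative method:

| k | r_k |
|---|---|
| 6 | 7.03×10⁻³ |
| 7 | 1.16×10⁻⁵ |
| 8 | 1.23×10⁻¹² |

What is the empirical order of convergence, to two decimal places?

2.51

p ≈ ln(r_8/r_7) / ln(r_7/r_6)
  = ln(1.23×10⁻¹²/1.16×10⁻⁵) / ln(1.16×10⁻⁵/7.03×10⁻³)
  = ln(1.06034e-07) / ln(0.00165007)
  = -16.05951 / -6.40694 ≈ 2.50658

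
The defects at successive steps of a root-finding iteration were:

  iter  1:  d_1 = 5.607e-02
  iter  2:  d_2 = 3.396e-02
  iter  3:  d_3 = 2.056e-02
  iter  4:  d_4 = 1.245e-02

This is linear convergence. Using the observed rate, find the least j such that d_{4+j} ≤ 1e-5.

15

Rate ρ ≈ d_4/d_3 = 1.245e-02/2.056e-02 = 0.6055.
After j more steps, d_{4+j} ≈ 1.245e-02·ρ^j; need ρ^j ≤ 1e-5/1.245e-02 = 0.000803213.
j ≥ ln(0.000803213)/ln(0.6055) = -7.1269/-0.50170 = 14.206.
So 15 more iterations are needed.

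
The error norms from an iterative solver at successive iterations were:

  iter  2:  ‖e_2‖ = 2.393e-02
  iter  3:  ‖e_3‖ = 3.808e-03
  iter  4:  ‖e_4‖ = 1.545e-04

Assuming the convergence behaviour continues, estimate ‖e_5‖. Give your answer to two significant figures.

5.8e-7

First estimate the order: p ≈ ln(‖e_4‖/‖e_3‖) / ln(‖e_3‖/‖e_2‖) = ln(1.545e-04/3.808e-03)/ln(3.808e-03/2.393e-02) = ln(0.0405725)/ln(0.159131) ≈ 1.7435.
Then ‖e_5‖ ≈ ‖e_4‖·(‖e_4‖/‖e_3‖)^p = 1.545e-04·(0.0405725)^1.7435 = 1.545e-04·0.003745 ≈ 5.786e-07.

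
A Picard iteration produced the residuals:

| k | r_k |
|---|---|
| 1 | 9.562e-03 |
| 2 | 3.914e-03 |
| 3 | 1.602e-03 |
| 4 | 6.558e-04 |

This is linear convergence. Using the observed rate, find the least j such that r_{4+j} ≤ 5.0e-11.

19

Rate ρ ≈ r_4/r_3 = 6.558e-04/1.602e-03 = 0.4094.
After j more steps, r_{4+j} ≈ 6.558e-04·ρ^j; need ρ^j ≤ 5.0e-11/6.558e-04 = 7.62428e-08.
j ≥ ln(7.62428e-08)/ln(0.4094) = -16.3893/-0.89306 = 18.352.
So 19 more iterations are needed.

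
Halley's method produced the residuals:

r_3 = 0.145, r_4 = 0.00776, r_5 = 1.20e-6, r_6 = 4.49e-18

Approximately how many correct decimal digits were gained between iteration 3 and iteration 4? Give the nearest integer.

Digits gained ≈ log₁₀(r_3/r_4) = log₁₀(0.145/0.00776) = log₁₀(18.6856) ≈ 1.272.

1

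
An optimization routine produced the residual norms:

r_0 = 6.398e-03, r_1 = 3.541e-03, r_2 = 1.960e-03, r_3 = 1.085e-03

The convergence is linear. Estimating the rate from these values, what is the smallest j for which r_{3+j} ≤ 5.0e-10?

25

Rate ρ ≈ r_3/r_2 = 1.085e-03/1.960e-03 = 0.5536.
After j more steps, r_{3+j} ≈ 1.085e-03·ρ^j; need ρ^j ≤ 5.0e-10/1.085e-03 = 4.60829e-07.
j ≥ ln(4.60829e-07)/ln(0.5536) = -14.5902/-0.59131 = 24.674.
So 25 more iterations are needed.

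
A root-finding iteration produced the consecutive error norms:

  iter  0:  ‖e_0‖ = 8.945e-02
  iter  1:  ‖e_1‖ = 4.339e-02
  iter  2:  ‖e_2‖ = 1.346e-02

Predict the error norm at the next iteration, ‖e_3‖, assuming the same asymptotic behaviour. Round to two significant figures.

First estimate the order: p ≈ ln(‖e_2‖/‖e_1‖) / ln(‖e_1‖/‖e_0‖) = ln(1.346e-02/4.339e-02)/ln(4.339e-02/8.945e-02) = ln(0.31021)/ln(0.485075) ≈ 1.6179.
Then ‖e_3‖ ≈ ‖e_2‖·(‖e_2‖/‖e_1‖)^p = 1.346e-02·(0.31021)^1.6179 = 1.346e-02·0.150505 ≈ 0.002026.

2.0e-3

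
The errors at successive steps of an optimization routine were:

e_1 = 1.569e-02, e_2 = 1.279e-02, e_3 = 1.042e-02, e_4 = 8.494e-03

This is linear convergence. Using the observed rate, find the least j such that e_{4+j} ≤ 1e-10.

90

Rate ρ ≈ e_4/e_3 = 8.494e-03/1.042e-02 = 0.8152.
After j more steps, e_{4+j} ≈ 8.494e-03·ρ^j; need ρ^j ≤ 1e-10/8.494e-03 = 1.1773e-08.
j ≥ ln(1.1773e-08)/ln(0.8152) = -18.2575/-0.20432 = 89.357.
So 90 more iterations are needed.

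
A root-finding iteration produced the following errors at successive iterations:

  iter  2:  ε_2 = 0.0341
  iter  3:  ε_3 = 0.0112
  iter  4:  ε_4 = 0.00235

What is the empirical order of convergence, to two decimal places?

p ≈ ln(ε_4/ε_3) / ln(ε_3/ε_2)
  = ln(0.00235/0.0112) / ln(0.0112/0.0341)
  = ln(0.209821) / ln(0.328446)
  = -1.56150 / -1.11338 ≈ 1.40249

1.40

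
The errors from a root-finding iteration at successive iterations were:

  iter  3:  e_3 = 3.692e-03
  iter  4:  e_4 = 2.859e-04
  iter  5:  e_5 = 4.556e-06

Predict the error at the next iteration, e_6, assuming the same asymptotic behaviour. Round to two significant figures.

First estimate the order: p ≈ ln(e_5/e_4) / ln(e_4/e_3) = ln(4.556e-06/2.859e-04)/ln(2.859e-04/3.692e-03) = ln(0.0159356)/ln(0.0774377) ≈ 1.6180.
Then e_6 ≈ e_5·(e_5/e_4)^p = 4.556e-06·(0.0159356)^1.6180 = 4.556e-06·0.00123433 ≈ 5.624e-09.

5.6e-9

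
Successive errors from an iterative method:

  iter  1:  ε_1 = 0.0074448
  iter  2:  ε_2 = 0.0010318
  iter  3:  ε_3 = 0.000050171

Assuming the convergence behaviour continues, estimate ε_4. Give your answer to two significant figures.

4.9e-7

First estimate the order: p ≈ ln(ε_3/ε_2) / ln(ε_2/ε_1) = ln(0.000050171/0.0010318)/ln(0.0010318/0.0074448) = ln(0.0486247)/ln(0.138593) ≈ 1.5300.
Then ε_4 ≈ ε_3·(ε_3/ε_2)^p = 0.000050171·(0.0486247)^1.5300 = 0.000050171·0.00979244 ≈ 4.913e-07.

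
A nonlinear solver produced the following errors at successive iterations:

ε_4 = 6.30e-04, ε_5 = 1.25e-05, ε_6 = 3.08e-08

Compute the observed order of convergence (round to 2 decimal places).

p ≈ ln(ε_6/ε_5) / ln(ε_5/ε_4)
  = ln(3.08e-08/1.25e-05) / ln(1.25e-05/6.30e-04)
  = ln(0.002464) / ln(0.0198413)
  = -6.00597 / -3.91999 ≈ 1.53214

1.53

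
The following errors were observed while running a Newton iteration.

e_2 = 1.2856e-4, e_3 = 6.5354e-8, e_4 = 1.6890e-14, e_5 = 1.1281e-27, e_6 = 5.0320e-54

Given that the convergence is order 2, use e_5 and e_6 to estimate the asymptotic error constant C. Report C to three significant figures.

C ≈ e_6 / e_5^2
  = 5.0320e-54 / (1.1281e-27)^2
  = 5.0320e-54 / 1.27261e-54 ≈ 3.9541

3.95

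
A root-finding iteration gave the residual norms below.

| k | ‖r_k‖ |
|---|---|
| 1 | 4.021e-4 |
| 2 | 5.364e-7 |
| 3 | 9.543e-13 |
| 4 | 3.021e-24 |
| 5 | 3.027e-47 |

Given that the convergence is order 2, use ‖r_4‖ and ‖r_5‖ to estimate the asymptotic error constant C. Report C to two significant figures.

3.3

C ≈ ‖r_5‖ / ‖r_4‖^2
  = 3.027e-47 / (3.021e-24)^2
  = 3.027e-47 / 9.12644e-48 ≈ 3.3167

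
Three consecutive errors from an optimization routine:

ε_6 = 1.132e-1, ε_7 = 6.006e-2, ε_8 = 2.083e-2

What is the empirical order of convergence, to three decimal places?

1.671

p ≈ ln(ε_8/ε_7) / ln(ε_7/ε_6)
  = ln(2.083e-2/6.006e-2) / ln(6.006e-2/1.132e-1)
  = ln(0.34682) / ln(0.530565)
  = -1.058949 / -0.633813 ≈ 1.670759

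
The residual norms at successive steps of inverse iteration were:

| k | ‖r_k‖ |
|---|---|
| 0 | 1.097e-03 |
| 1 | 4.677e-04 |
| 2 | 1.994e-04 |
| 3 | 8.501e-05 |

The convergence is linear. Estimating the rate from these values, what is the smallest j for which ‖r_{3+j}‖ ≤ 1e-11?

19

Rate ρ ≈ ‖r_3‖/‖r_2‖ = 8.501e-05/1.994e-04 = 0.4263.
After j more steps, ‖r_{3+j}‖ ≈ 8.501e-05·ρ^j; need ρ^j ≤ 1e-11/8.501e-05 = 1.17633e-07.
j ≥ ln(1.17633e-07)/ln(0.4263) = -15.9557/-0.85261 = 18.714.
So 19 more iterations are needed.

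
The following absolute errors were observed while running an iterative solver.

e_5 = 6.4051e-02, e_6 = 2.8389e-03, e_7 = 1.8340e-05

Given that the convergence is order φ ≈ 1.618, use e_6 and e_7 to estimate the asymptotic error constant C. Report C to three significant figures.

0.242

C ≈ e_7 / e_6^1.618
  = 1.8340e-05 / (2.8389e-03)^1.618
  = 1.8340e-05 / 7.57176e-05 ≈ 0.24222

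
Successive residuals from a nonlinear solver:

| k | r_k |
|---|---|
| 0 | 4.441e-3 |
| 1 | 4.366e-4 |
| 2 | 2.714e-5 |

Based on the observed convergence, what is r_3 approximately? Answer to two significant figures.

9.7e-7

First estimate the order: p ≈ ln(r_2/r_1) / ln(r_1/r_0) = ln(2.714e-5/4.366e-4)/ln(4.366e-4/4.441e-3) = ln(0.0621622)/ln(0.0983112) ≈ 1.1976.
Then r_3 ≈ r_2·(r_2/r_1)^p = 2.714e-5·(0.0621622)^1.1976 = 2.714e-5·0.0359027 ≈ 9.744e-07.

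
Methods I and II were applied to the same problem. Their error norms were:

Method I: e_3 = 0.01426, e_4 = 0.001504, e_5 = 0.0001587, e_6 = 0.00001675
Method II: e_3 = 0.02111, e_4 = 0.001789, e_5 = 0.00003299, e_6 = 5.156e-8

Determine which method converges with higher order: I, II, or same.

II

Method I: p ≈ ln(0.00001675/0.0001587)/ln(0.0001587/0.001504) ≈ 1.00.
Method II: p ≈ ln(5.156e-8/0.00003299)/ln(0.00003299/0.001789) ≈ 1.62.
Method II has the higher order (≈1.6 vs ≈1.0).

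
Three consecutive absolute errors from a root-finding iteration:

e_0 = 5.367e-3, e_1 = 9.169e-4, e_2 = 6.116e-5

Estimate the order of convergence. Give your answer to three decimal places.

p ≈ ln(e_2/e_1) / ln(e_1/e_0)
  = ln(6.116e-5/9.169e-4) / ln(9.169e-4/5.367e-3)
  = ln(0.066703) / ln(0.17084)
  = -2.707505 / -1.767028 ≈ 1.532237

1.532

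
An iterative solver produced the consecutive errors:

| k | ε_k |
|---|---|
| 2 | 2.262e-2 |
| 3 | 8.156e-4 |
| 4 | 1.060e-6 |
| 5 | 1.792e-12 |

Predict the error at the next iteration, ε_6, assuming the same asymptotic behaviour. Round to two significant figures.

5.1e-24

First estimate the order: p ≈ ln(ε_5/ε_4) / ln(ε_4/ε_3) = ln(1.792e-12/1.060e-6)/ln(1.060e-6/8.156e-4) = ln(1.69057e-06)/ln(0.00129966) ≈ 1.9999.
Then ε_6 ≈ ε_5·(ε_5/ε_4)^p = 1.792e-12·(1.69057e-06)^1.9999 = 1.792e-12·2.86183e-12 ≈ 5.128e-24.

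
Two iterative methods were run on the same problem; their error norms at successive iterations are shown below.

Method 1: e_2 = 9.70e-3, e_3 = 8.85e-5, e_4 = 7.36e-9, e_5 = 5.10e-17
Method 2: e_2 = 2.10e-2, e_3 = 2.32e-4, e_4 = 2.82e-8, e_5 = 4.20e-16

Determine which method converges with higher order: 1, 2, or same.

Method 1: p ≈ ln(5.10e-17/7.36e-9)/ln(7.36e-9/8.85e-5) ≈ 2.00.
Method 2: p ≈ ln(4.20e-16/2.82e-8)/ln(2.82e-8/2.32e-4) ≈ 2.00.
Both orders ≈ 2.0 — effectively the same.

same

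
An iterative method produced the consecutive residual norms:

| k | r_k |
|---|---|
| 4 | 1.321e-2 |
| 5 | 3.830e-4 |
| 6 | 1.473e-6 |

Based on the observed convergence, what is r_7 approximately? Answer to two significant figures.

2.4e-10

First estimate the order: p ≈ ln(r_6/r_5) / ln(r_5/r_4) = ln(1.473e-6/3.830e-4)/ln(3.830e-4/1.321e-2) = ln(0.00384595)/ln(0.0289932) ≈ 1.5705.
Then r_7 ≈ r_6·(r_6/r_5)^p = 1.473e-6·(0.00384595)^1.5705 = 1.473e-6·0.000161157 ≈ 2.374e-10.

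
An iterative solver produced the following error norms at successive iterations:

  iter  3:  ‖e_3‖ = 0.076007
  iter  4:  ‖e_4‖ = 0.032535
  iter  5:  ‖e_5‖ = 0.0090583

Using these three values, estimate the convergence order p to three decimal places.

1.507

p ≈ ln(‖e_5‖/‖e_4‖) / ln(‖e_4‖/‖e_3‖)
  = ln(0.0090583/0.032535) / ln(0.032535/0.076007)
  = ln(0.278417) / ln(0.428053)
  = -1.278635 / -0.848508 ≈ 1.506922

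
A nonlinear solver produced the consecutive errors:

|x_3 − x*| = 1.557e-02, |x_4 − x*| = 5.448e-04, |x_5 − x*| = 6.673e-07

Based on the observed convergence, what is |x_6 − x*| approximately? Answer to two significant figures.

1.0e-12

First estimate the order: p ≈ ln(|x_5 − x*|/|x_4 − x*|) / ln(|x_4 − x*|/|x_3 − x*|) = ln(6.673e-07/5.448e-04)/ln(5.448e-04/1.557e-02) = ln(0.00122485)/ln(0.0349904) ≈ 1.9999.
Then |x_6 − x*| ≈ |x_5 − x*|·(|x_5 − x*|/|x_4 − x*|)^p = 6.673e-07·(0.00122485)^1.9999 = 6.673e-07·1.50126e-06 ≈ 1.002e-12.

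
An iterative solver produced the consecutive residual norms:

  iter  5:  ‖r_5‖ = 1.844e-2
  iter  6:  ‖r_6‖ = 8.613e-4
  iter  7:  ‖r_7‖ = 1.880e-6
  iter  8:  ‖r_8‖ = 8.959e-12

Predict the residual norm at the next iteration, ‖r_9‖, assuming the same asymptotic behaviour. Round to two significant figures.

2.0e-22

First estimate the order: p ≈ ln(‖r_8‖/‖r_7‖) / ln(‖r_7‖/‖r_6‖) = ln(8.959e-12/1.880e-6)/ln(1.880e-6/8.613e-4) = ln(4.76543e-06)/ln(0.00218275) ≈ 2.0000.
Then ‖r_9‖ ≈ ‖r_8‖·(‖r_8‖/‖r_7‖)^p = 8.959e-12·(4.76543e-06)^2.0000 = 8.959e-12·2.27093e-11 ≈ 2.035e-22.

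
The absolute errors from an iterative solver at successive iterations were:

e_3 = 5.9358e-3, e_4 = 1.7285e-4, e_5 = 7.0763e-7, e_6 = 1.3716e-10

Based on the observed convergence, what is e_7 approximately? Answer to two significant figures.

2.3e-16

First estimate the order: p ≈ ln(e_6/e_5) / ln(e_5/e_4) = ln(1.3716e-10/7.0763e-7)/ln(7.0763e-7/1.7285e-4) = ln(0.00019383)/ln(0.0040939) ≈ 1.5548.
Then e_7 ≈ e_6·(e_6/e_5)^p = 1.3716e-10·(0.00019383)^1.5548 = 1.3716e-10·1.6892e-06 ≈ 2.317e-16.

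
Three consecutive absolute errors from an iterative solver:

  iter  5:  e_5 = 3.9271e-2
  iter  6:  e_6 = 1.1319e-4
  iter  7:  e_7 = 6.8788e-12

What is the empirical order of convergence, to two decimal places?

2.84

p ≈ ln(e_7/e_6) / ln(e_6/e_5)
  = ln(6.8788e-12/1.1319e-4) / ln(1.1319e-4/3.9271e-2)
  = ln(6.07722e-08) / ln(0.00288228)
  = -16.61613 / -5.84917 ≈ 2.84077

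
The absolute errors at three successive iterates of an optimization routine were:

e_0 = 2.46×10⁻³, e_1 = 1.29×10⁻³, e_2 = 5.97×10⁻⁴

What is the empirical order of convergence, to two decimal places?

p ≈ ln(e_2/e_1) / ln(e_1/e_0)
  = ln(5.97×10⁻⁴/1.29×10⁻³) / ln(1.29×10⁻³/2.46×10⁻³)
  = ln(0.462791) / ln(0.52439)
  = -0.77048 / -0.64552 ≈ 1.19358

1.19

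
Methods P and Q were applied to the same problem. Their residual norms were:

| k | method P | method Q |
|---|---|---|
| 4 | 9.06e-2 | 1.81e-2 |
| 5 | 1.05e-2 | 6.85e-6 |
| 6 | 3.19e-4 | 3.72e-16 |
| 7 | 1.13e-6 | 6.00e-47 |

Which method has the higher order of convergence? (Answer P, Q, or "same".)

Method P: p ≈ ln(1.13e-6/3.19e-4)/ln(3.19e-4/1.05e-2) ≈ 1.62.
Method Q: p ≈ ln(6.00e-47/3.72e-16)/ln(3.72e-16/6.85e-6) ≈ 3.00.
Method Q has the higher order (≈3.0 vs ≈1.6).

Q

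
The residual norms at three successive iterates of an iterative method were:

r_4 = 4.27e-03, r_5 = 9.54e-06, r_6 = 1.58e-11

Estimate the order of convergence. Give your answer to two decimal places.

2.18

p ≈ ln(r_6/r_5) / ln(r_5/r_4)
  = ln(1.58e-11/9.54e-06) / ln(9.54e-06/4.27e-03)
  = ln(1.65618e-06) / ln(0.00223419)
  = -13.31100 / -6.10388 ≈ 2.18074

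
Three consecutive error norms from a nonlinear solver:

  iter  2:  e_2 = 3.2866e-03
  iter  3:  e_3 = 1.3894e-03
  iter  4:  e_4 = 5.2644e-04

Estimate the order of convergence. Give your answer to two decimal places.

1.13

p ≈ ln(e_4/e_3) / ln(e_3/e_2)
  = ln(5.2644e-04/1.3894e-03) / ln(1.3894e-03/3.2866e-03)
  = ln(0.378897) / ln(0.422747)
  = -0.97049 / -0.86098 ≈ 1.12719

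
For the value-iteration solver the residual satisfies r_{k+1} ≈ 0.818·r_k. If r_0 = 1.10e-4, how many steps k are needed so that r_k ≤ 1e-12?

93

After k steps, r_k ≈ 1.10e-4·0.818^k.
Need 0.818^k ≤ 1e-12/1.10e-4 = 9.09091e-09.
k ≥ ln(9.09091e-09)/ln(0.818) = -18.5160/-0.20089 = 92.170.
Smallest integer k = 93.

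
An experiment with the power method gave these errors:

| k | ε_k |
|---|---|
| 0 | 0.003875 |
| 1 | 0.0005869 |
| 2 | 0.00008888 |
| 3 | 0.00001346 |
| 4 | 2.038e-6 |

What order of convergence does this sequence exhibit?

Consecutive ratios: ε_4/ε_3 = 2.038e-6/0.00001346 = 0.151412, ε_3/ε_2 = 0.00001346/0.00008888 = 0.15144.
p ≈ ln(0.151412)/ln(0.15144) = -1.8878/-1.8876 ≈ 1.00.
So the convergence is linear (order 1).

1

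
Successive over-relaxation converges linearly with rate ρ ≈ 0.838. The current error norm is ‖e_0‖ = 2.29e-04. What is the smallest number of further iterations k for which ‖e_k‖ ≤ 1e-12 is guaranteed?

109

After k steps, ‖e_k‖ ≈ 2.29e-04·0.838^k.
Need 0.838^k ≤ 1e-12/2.29e-04 = 4.36681e-09.
k ≥ ln(4.36681e-09)/ln(0.838) = -19.2492/-0.17674 = 108.913.
Smallest integer k = 109.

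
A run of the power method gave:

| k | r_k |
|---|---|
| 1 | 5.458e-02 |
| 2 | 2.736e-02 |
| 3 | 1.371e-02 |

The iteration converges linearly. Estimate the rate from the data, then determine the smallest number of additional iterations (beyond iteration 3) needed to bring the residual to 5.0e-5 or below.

9

Rate ρ ≈ r_3/r_2 = 1.371e-02/2.736e-02 = 0.5011.
After j more steps, r_{3+j} ≈ 1.371e-02·ρ^j; need ρ^j ≤ 5.0e-5/1.371e-02 = 0.00364697.
j ≥ ln(0.00364697)/ln(0.5011) = -5.6139/-0.69095 = 8.125.
So 9 more iterations are needed.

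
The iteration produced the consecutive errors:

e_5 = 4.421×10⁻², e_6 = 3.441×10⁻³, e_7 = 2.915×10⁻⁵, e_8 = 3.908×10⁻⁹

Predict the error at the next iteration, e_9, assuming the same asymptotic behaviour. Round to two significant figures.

2.3e-16

First estimate the order: p ≈ ln(e_8/e_7) / ln(e_7/e_6) = ln(3.908×10⁻⁹/2.915×10⁻⁵)/ln(2.915×10⁻⁵/3.441×10⁻³) = ln(0.000134065)/ln(0.00847137) ≈ 1.8690.
Then e_9 ≈ e_8·(e_8/e_7)^p = 3.908×10⁻⁹·(0.000134065)^1.8690 = 3.908×10⁻⁹·5.78033e-08 ≈ 2.259e-16.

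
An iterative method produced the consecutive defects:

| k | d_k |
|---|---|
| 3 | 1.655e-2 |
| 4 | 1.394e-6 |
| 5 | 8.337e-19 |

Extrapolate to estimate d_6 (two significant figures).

First estimate the order: p ≈ ln(d_5/d_4) / ln(d_4/d_3) = ln(8.337e-19/1.394e-6)/ln(1.394e-6/1.655e-2) = ln(5.98063e-13)/ln(8.42296e-05) ≈ 2.9999.
Then d_6 ≈ d_5·(d_5/d_4)^p = 8.337e-19·(5.98063e-13)^2.9999 = 8.337e-19·2.14518e-37 ≈ 1.788e-55.

1.8e-55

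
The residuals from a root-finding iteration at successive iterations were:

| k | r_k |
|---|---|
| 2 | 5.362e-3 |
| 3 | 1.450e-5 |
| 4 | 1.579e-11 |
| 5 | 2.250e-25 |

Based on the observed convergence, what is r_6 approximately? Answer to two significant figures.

1.6e-57

First estimate the order: p ≈ ln(r_5/r_4) / ln(r_4/r_3) = ln(2.250e-25/1.579e-11)/ln(1.579e-11/1.450e-5) = ln(1.42495e-14)/ln(1.08897e-06) ≈ 2.3220.
Then r_6 ≈ r_5·(r_5/r_4)^p = 2.250e-25·(1.42495e-14)^2.3220 = 2.250e-25·7.06517e-33 ≈ 1.59e-57.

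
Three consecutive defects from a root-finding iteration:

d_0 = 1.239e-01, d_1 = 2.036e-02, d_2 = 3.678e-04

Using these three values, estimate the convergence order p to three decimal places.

p ≈ ln(d_2/d_1) / ln(d_1/d_0)
  = ln(3.678e-04/2.036e-02) / ln(2.036e-02/1.239e-01)
  = ln(0.0180648) / ln(0.164326)
  = -4.013790 / -1.805903 ≈ 2.222594

2.223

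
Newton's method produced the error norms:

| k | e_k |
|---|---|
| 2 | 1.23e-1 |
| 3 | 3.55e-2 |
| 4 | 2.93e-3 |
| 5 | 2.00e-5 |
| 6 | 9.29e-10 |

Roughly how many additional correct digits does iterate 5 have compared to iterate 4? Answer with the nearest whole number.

Digits gained ≈ log₁₀(e_4/e_5) = log₁₀(2.93e-3/2.00e-5) = log₁₀(146.5) ≈ 2.166.

2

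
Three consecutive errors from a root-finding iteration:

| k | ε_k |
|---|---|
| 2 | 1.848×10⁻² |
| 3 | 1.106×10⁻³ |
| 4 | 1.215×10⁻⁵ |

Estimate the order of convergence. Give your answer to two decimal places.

1.60

p ≈ ln(ε_4/ε_3) / ln(ε_3/ε_2)
  = ln(1.215×10⁻⁵/1.106×10⁻³) / ln(1.106×10⁻³/1.848×10⁻²)
  = ln(0.0109855) / ln(0.0598485)
  = -4.51118 / -2.81594 ≈ 1.60202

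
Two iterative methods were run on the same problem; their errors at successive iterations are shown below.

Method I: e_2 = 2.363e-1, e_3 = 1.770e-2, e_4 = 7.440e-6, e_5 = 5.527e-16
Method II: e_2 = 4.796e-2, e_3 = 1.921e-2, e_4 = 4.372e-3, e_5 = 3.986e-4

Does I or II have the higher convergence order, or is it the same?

Method I: p ≈ ln(5.527e-16/7.440e-6)/ln(7.440e-6/1.770e-2) ≈ 3.00.
Method II: p ≈ ln(3.986e-4/4.372e-3)/ln(4.372e-3/1.921e-2) ≈ 1.62.
Method I has the higher order (≈3.0 vs ≈1.6).

I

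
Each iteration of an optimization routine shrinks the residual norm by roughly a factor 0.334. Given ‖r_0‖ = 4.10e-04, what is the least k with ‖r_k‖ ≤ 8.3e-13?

After k steps, ‖r_k‖ ≈ 4.10e-04·0.334^k.
Need 0.334^k ≤ 8.3e-13/4.10e-04 = 2.02439e-09.
k ≥ ln(2.02439e-09)/ln(0.334) = -20.0180/-1.09661 = 18.254.
Smallest integer k = 19.

19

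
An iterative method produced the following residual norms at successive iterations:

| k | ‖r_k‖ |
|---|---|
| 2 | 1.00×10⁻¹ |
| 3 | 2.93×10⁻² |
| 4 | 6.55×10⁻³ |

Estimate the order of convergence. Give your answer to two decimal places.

1.22

p ≈ ln(‖r_4‖/‖r_3‖) / ln(‖r_3‖/‖r_2‖)
  = ln(6.55×10⁻³/2.93×10⁻²) / ln(2.93×10⁻²/1.00×10⁻¹)
  = ln(0.223549) / ln(0.293)
  = -1.49812 / -1.22758 ≈ 1.22038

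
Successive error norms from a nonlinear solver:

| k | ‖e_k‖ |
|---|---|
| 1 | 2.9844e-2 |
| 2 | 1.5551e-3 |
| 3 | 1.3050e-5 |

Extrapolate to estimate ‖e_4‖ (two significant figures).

5.7e-9

First estimate the order: p ≈ ln(‖e_3‖/‖e_2‖) / ln(‖e_2‖/‖e_1‖) = ln(1.3050e-5/1.5551e-3)/ln(1.5551e-3/2.9844e-2) = ln(0.00839174)/ln(0.0521076) ≈ 1.6181.
Then ‖e_4‖ ≈ ‖e_3‖·(‖e_3‖/‖e_2‖)^p = 1.3050e-5·(0.00839174)^1.6181 = 1.3050e-5·0.000437104 ≈ 5.704e-09.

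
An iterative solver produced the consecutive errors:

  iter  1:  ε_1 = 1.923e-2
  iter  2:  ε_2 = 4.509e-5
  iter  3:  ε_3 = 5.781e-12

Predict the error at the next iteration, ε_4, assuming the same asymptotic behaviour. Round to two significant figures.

First estimate the order: p ≈ ln(ε_3/ε_2) / ln(ε_2/ε_1) = ln(5.781e-12/4.509e-5)/ln(4.509e-5/1.923e-2) = ln(1.2821e-07)/ln(0.00234477) ≈ 2.6207.
Then ε_4 ≈ ε_3·(ε_3/ε_2)^p = 5.781e-12·(1.2821e-07)^2.6207 = 5.781e-12·8.66824e-19 ≈ 5.011e-30.

5.0e-30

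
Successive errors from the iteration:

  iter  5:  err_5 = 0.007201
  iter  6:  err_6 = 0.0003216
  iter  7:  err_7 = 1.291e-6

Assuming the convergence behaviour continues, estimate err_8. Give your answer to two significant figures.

First estimate the order: p ≈ ln(err_7/err_6) / ln(err_6/err_5) = ln(1.291e-6/0.0003216)/ln(0.0003216/0.007201) = ln(0.0040143)/ln(0.0446605) ≈ 1.7750.
Then err_8 ≈ err_7·(err_7/err_6)^p = 1.291e-6·(0.0040143)^1.7750 = 1.291e-6·5.57709e-05 ≈ 7.2e-11.

7.2e-11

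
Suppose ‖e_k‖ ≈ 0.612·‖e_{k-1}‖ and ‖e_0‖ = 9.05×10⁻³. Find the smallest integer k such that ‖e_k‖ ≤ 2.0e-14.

55

After k steps, ‖e_k‖ ≈ 9.05×10⁻³·0.612^k.
Need 0.612^k ≤ 2.0e-14/9.05×10⁻³ = 2.20994e-12.
k ≥ ln(2.20994e-12)/ln(0.612) = -26.8381/-0.49102 = 54.658.
Smallest integer k = 55.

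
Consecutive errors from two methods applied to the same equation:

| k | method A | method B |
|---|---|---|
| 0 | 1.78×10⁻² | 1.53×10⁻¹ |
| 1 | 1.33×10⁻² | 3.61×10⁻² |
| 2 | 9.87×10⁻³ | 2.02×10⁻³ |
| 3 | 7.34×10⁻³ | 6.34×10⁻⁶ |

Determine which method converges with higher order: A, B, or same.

B

Method A: p ≈ ln(7.34×10⁻³/9.87×10⁻³)/ln(9.87×10⁻³/1.33×10⁻²) ≈ 0.99.
Method B: p ≈ ln(6.34×10⁻⁶/2.02×10⁻³)/ln(2.02×10⁻³/3.61×10⁻²) ≈ 2.00.
Method B has the higher order (≈2.0 vs ≈1.0).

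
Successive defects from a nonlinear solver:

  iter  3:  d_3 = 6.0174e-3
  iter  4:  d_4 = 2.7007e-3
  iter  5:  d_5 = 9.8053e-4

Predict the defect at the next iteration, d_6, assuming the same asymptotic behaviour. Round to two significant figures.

First estimate the order: p ≈ ln(d_5/d_4) / ln(d_4/d_3) = ln(9.8053e-4/2.7007e-3)/ln(2.7007e-3/6.0174e-3) = ln(0.363065)/ln(0.448815) ≈ 1.2647.
Then d_6 ≈ d_5·(d_5/d_4)^p = 9.8053e-4·(0.363065)^1.2647 = 9.8053e-4·0.277659 ≈ 0.0002723.

2.7e-4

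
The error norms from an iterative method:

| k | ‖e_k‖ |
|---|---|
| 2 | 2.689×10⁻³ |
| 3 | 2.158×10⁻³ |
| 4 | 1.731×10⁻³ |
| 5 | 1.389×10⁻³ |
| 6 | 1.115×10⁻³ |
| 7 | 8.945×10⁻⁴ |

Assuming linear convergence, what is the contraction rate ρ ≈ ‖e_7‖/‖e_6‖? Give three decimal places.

ρ ≈ ‖e_7‖/‖e_6‖ = 8.945×10⁻⁴/1.115×10⁻³ = 0.80224

0.802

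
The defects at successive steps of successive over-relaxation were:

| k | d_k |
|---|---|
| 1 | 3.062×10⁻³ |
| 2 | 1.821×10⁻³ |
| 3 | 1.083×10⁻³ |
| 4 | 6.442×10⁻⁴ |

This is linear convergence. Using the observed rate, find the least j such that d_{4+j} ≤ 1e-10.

31

Rate ρ ≈ d_4/d_3 = 6.442×10⁻⁴/1.083×10⁻³ = 0.5948.
After j more steps, d_{4+j} ≈ 6.442×10⁻⁴·ρ^j; need ρ^j ≤ 1e-10/6.442×10⁻⁴ = 1.55231e-07.
j ≥ ln(1.55231e-07)/ln(0.5948) = -15.6784/-0.51953 = 30.178.
So 31 more iterations are needed.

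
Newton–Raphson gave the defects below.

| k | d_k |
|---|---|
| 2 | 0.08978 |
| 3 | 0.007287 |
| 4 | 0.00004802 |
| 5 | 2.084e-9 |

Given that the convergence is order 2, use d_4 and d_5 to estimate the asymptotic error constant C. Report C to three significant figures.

C ≈ d_5 / d_4^2
  = 2.084e-9 / (0.00004802)^2
  = 2.084e-9 / 2.30592e-09 ≈ 0.90376

0.904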